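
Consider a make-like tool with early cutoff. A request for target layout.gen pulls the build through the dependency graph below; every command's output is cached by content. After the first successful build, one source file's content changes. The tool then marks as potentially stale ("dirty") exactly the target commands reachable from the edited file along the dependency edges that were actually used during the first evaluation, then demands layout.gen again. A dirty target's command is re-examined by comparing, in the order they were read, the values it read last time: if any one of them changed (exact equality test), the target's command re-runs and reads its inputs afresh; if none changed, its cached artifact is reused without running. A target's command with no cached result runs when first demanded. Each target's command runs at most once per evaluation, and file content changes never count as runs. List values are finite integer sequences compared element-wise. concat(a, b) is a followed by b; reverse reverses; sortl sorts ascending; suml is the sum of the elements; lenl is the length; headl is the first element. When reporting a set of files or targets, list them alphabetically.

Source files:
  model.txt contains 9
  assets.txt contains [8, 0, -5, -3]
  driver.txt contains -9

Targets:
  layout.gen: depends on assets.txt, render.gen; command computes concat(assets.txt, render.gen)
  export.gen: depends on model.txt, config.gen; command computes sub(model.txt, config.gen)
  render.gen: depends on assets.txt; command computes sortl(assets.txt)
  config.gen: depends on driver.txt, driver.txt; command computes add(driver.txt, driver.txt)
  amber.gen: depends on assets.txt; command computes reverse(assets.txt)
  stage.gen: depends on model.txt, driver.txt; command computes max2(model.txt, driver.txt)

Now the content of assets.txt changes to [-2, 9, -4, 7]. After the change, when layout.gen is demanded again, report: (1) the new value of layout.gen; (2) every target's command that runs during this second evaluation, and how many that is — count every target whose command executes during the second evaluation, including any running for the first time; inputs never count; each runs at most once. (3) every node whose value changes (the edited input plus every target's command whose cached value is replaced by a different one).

Demanding layout.gen again yields [-2, 9, -4, 7, -4, -2, 7, 9].
2 target commands run: layout.gen, render.gen.
The nodes whose values change: assets.txt, layout.gen, render.gen.

First demand of the output computes:
  render.gen = sortl([8, 0, -5, -3]) = [-5, -3, 0, 8]
  layout.gen = concat([8, 0, -5, -3], [-5, -3, 0, 8]) = [8, 0, -5, -3, -5, -3, 0, 8]

After the edit, cleaning proceeds:
  render.gen: a read changed (assets.txt [8, 0, -5, -3]->[-2, 9, -4, 7]) — executes, giving [-4, -2, 7, 9].
  layout.gen: a read changed (assets.txt [8, 0, -5, -3]->[-2, 9, -4, 7]; render.gen [-5, -3, 0, 8]->[-4, -2, 7, 9]) — executes, giving [-2, 9, -4, 7, -4, -2, 7, 9].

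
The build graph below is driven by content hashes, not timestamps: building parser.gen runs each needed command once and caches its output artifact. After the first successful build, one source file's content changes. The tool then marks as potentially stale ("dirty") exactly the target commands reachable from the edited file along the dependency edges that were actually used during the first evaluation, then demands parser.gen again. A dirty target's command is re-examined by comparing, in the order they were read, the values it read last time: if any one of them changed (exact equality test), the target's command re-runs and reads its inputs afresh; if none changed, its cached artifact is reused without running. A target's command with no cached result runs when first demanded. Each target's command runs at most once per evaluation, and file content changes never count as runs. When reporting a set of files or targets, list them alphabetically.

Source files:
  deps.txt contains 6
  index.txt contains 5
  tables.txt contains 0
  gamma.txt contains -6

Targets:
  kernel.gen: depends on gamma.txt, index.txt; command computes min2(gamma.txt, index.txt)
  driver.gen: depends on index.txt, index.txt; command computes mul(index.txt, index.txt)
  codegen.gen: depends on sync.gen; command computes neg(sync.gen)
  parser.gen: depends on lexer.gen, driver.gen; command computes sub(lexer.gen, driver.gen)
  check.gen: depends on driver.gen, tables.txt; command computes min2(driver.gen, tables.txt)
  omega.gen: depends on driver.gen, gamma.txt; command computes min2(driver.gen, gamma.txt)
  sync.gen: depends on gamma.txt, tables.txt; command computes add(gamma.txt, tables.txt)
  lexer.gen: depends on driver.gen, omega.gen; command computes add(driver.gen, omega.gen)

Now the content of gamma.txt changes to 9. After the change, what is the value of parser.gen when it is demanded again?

parser.gen now evaluates to 9.

Initial pass — values computed on the first demand:
  driver.gen = mul(5, 5) = 25
  omega.gen = min2(25, -6) = -6
  lexer.gen = add(25, -6) = 19
  parser.gen = sub(19, 25) = -6

Second demand — change propagation:
  omega.gen: re-runs because gamma.txt -6->9; new result 9.
  lexer.gen: re-runs because omega.gen -6->9; new result 34.
  parser.gen: re-runs because lexer.gen 19->34; new result 9.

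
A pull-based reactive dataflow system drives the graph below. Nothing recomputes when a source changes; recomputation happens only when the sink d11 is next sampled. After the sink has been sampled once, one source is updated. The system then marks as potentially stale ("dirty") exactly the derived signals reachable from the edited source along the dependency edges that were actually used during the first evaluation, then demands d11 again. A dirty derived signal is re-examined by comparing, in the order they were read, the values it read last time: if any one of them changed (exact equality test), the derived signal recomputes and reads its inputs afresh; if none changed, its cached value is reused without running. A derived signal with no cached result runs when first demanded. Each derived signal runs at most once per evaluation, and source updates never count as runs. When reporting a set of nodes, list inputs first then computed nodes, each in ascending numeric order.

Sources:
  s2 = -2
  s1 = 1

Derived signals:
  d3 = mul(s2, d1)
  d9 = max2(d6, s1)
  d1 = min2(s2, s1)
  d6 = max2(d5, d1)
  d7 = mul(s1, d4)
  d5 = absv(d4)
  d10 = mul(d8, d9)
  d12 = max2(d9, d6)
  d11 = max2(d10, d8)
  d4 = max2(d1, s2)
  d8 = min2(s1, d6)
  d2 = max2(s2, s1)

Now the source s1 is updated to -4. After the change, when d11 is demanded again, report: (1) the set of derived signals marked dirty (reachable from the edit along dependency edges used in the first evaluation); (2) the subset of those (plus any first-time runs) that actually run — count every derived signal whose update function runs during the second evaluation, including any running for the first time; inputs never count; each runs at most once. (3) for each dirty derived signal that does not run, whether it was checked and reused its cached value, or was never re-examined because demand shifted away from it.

Marked dirty: d1, d4, d5, d6, d8, d9, d10, d11.
Derived signals that run: d1, d4, d6, d8, d9, d10, d11 — 7 in total.
Checked but reused from cache: d5.
Key observation: the cutoff stops propagation at d5 — its inputs' values are unchanged, so it reuses its cache.

First evaluation (everything demanded from the output):
  d1 = min2(-2, 1) = -2
  d4 = max2(-2, -2) = -2
  d5 = absv(-2) = 2
  d6 = max2(2, -2) = 2
  d8 = min2(1, 2) = 1
  d9 = max2(2, 1) = 2
  d10 = mul(1, 2) = 2
  d11 = max2(2, 1) = 2

Propagation after the edit:
  d1: runs — s1 1->-4; result -4.
  d4: runs — d1 -2->-4; result -2 (same value as before).
  d5: checked — values it read are unchanged (d4 unchanged); reused cached 2 without running.
  d6: runs — d1 -2->-4; result 2 (same value as before).
  d8: runs — s1 1->-4; result -4.
  d9: runs — s1 1->-4; result 2 (same value as before).
  d10: runs — d8 1->-4; result -8.
  d11: runs — d10 2->-8; d8 1->-4; result -4.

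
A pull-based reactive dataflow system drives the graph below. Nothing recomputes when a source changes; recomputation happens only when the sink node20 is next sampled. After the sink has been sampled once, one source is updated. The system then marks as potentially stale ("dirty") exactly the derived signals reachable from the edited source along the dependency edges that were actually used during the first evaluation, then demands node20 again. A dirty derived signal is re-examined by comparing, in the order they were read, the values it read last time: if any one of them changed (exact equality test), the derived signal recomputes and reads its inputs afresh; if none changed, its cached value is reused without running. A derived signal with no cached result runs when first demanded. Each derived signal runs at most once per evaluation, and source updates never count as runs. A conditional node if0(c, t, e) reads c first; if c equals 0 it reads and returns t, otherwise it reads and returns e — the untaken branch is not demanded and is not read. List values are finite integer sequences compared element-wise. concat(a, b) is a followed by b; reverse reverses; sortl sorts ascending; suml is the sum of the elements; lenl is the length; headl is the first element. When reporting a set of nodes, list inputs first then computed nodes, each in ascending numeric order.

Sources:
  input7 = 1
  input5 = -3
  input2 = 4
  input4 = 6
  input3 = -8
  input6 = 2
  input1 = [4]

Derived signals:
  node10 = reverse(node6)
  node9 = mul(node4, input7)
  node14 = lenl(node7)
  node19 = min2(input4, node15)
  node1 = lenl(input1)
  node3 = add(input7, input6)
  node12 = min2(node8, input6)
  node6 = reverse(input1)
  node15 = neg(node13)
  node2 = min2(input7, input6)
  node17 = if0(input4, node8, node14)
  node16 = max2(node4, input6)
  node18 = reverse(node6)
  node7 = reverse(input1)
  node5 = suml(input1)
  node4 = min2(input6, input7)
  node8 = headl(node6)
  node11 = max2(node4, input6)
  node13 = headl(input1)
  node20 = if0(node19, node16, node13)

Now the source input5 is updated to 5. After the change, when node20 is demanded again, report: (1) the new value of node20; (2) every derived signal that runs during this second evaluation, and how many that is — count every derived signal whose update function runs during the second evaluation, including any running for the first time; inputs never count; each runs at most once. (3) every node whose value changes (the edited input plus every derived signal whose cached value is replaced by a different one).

First evaluation (everything demanded from the output):
  node13 = headl([4]) = 4
  node15 = neg(4) = -4
  node19 = min2(6, -4) = -4
  node20 = if0(node19=-4 -> else branch node13) = 4

Propagation after the edit:
  input5 feeds no computation that the output demands — nothing is marked dirty and nothing runs.

Key observation: input5 is never demanded by the output, so the edit triggers no recomputation at all.

New value of node20: 4.
Derived signals that run: none — 0 in total.
Values that change: input5.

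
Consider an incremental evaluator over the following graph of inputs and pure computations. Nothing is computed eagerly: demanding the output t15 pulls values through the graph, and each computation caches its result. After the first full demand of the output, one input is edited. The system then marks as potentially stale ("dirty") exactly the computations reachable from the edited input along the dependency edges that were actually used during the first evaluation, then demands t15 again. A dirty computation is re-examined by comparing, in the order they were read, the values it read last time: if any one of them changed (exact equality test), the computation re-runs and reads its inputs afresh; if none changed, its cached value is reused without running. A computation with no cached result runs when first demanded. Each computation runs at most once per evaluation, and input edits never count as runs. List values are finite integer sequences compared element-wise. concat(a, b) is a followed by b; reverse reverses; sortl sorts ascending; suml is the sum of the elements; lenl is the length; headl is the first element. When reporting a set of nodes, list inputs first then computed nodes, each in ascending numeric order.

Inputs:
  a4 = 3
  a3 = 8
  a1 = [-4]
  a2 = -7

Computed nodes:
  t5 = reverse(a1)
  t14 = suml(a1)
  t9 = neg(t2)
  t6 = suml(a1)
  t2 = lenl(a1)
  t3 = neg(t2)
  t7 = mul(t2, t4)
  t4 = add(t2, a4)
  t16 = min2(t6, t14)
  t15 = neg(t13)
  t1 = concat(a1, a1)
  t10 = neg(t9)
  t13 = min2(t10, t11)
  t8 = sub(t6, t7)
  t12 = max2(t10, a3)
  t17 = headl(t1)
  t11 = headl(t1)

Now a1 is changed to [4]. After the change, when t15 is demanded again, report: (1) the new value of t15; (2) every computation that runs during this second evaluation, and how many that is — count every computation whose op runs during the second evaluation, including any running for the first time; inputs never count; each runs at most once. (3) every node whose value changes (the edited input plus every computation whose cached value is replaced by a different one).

t15 now evaluates to -1.
Run set: t1, t2, t11, t13, t15 (5 run).
Changed values: a1, t1, t11, t13, t15.
The important point: at t9 every value read last time is unchanged, so the dirty flag clears without a run.

Initial pass — values computed on the first demand:
  t1 = concat([-4], [-4]) = [-4, -4]
  t2 = lenl([-4]) = 1
  t9 = neg(1) = -1
  t10 = neg(-1) = 1
  t11 = headl([-4, -4]) = -4
  t13 = min2(1, -4) = -4
  t15 = neg(-4) = 4

Second demand — change propagation:
  t1: re-runs because a1 [-4]->[4]; a1 [-4]->[4]; new result [4, 4].
  t2: re-runs because a1 [-4]->[4]; new result 1 (unchanged).
  t9: re-examined; everything it read last time is the same (t2 unchanged) — cache -1 kept, no run.
  t10: re-examined; everything it read last time is the same (t9 unchanged) — cache 1 kept, no run.
  t11: re-runs because t1 [-4, -4]->[4, 4]; new result 4.
  t13: re-runs because t11 -4->4; new result 1.
  t15: re-runs because t13 -4->1; new result -1.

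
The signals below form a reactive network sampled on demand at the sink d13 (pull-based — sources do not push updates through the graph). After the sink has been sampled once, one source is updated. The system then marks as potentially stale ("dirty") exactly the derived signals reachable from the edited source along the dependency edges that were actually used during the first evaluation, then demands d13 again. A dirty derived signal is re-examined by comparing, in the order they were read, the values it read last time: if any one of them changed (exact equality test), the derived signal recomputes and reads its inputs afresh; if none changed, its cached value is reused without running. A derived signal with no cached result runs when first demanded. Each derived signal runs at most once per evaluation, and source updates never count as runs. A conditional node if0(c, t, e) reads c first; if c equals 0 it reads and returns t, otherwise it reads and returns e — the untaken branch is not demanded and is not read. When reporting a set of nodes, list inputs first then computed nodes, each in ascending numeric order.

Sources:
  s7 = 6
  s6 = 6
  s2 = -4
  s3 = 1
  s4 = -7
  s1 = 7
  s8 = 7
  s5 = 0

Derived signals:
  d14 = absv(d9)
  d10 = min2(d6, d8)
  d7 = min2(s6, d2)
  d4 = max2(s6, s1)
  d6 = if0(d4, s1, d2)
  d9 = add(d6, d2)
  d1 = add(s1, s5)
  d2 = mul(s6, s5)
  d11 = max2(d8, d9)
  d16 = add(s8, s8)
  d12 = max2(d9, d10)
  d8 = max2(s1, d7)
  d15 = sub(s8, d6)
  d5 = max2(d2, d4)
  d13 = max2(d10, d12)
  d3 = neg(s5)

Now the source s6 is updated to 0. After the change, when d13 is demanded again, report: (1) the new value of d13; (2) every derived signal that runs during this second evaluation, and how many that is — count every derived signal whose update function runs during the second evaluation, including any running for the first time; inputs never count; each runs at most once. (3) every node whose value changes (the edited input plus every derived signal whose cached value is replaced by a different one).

d13 now evaluates to 0.
Run set: d2, d4, d7 (3 run).
Changed values: s6.
The important point: at d6 every value read last time is unchanged, so the dirty flag clears without a run.

Initial pass — values computed on the first demand:
  d2 = mul(6, 0) = 0
  d4 = max2(6, 7) = 7
  d6 = if0(d4=7 -> else branch d2) = 0
  d7 = min2(6, 0) = 0
  d8 = max2(7, 0) = 7
  d9 = add(0, 0) = 0
  d10 = min2(0, 7) = 0
  d12 = max2(0, 0) = 0
  d13 = max2(0, 0) = 0

Second demand — change propagation:
  d2: re-runs because s6 6->0; new result 0 (unchanged).
  d4: re-runs because s6 6->0; new result 7 (unchanged).
  d6: re-examined; everything it read last time is the same (d4 unchanged, d2 unchanged) — cache 0 kept, no run.
  d7: re-runs because s6 6->0; new result 0 (unchanged).
  d8: re-examined; everything it read last time is the same (s1 unchanged, d7 unchanged) — cache 7 kept, no run.
  d9: re-examined; everything it read last time is the same (d6 unchanged, d2 unchanged) — cache 0 kept, no run.
  d10: re-examined; everything it read last time is the same (d6 unchanged, d8 unchanged) — cache 0 kept, no run.
  d12: re-examined; everything it read last time is the same (d9 unchanged, d10 unchanged) — cache 0 kept, no run.
  d13: re-examined; everything it read last time is the same (d10 unchanged, d12 unchanged) — cache 0 kept, no run.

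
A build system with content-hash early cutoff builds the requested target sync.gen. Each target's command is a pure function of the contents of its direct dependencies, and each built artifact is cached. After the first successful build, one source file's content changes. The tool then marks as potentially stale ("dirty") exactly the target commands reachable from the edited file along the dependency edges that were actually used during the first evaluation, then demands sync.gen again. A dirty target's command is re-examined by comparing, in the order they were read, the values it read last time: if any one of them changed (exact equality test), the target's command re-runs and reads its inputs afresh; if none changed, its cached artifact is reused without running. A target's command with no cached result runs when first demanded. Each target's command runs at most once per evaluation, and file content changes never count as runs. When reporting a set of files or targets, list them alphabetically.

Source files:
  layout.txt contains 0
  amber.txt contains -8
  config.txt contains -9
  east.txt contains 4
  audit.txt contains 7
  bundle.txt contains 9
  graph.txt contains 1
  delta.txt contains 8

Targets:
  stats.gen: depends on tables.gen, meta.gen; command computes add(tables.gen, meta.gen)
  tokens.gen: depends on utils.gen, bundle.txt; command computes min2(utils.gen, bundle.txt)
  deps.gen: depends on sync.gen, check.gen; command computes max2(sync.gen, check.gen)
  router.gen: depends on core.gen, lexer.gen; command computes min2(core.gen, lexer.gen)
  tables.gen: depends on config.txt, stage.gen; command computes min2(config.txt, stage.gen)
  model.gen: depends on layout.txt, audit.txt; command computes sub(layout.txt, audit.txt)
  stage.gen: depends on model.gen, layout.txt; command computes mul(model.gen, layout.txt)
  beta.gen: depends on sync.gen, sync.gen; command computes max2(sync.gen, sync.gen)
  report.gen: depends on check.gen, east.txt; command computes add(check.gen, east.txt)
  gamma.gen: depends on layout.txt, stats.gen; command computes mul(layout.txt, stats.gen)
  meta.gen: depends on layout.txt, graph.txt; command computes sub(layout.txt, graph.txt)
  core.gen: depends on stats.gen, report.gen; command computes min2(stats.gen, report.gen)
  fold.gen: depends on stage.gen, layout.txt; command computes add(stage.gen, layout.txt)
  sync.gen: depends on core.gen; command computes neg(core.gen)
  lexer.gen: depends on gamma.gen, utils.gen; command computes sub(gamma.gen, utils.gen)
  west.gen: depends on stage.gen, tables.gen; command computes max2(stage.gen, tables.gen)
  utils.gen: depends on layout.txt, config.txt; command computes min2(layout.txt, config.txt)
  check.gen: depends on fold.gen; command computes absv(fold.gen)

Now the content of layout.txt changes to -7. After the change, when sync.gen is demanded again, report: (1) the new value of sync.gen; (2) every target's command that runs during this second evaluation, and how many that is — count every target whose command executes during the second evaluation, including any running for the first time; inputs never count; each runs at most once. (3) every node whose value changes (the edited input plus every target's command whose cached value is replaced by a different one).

First evaluation (everything demanded from the output):
  meta.gen = sub(0, 1) = -1
  model.gen = sub(0, 7) = -7
  stage.gen = mul(-7, 0) = 0
  fold.gen = add(0, 0) = 0
  check.gen = absv(0) = 0
  report.gen = add(0, 4) = 4
  tables.gen = min2(-9, 0) = -9
  stats.gen = add(-9, -1) = -10
  core.gen = min2(-10, 4) = -10
  sync.gen = neg(-10) = 10

Propagation after the edit:
  meta.gen: runs — layout.txt 0->-7; result -8.
  model.gen: runs — layout.txt 0->-7; result -14.
  stage.gen: runs — model.gen -7->-14; layout.txt 0->-7; result 98.
  fold.gen: runs — stage.gen 0->98; layout.txt 0->-7; result 91.
  check.gen: runs — fold.gen 0->91; result 91.
  report.gen: runs — check.gen 0->91; result 95.
  tables.gen: runs — stage.gen 0->98; result -9 (same value as before).
  stats.gen: runs — meta.gen -1->-8; result -17.
  core.gen: runs — stats.gen -10->-17; report.gen 4->95; result -17.
  sync.gen: runs — core.gen -10->-17; result 17.

New value of sync.gen: 17.
Target commands that run: check.gen, core.gen, fold.gen, meta.gen, model.gen, report.gen, stage.gen, stats.gen, sync.gen, tables.gen — 10 in total.
Values that change: check.gen, core.gen, fold.gen, layout.txt, meta.gen, model.gen, report.gen, stage.gen, stats.gen, sync.gen.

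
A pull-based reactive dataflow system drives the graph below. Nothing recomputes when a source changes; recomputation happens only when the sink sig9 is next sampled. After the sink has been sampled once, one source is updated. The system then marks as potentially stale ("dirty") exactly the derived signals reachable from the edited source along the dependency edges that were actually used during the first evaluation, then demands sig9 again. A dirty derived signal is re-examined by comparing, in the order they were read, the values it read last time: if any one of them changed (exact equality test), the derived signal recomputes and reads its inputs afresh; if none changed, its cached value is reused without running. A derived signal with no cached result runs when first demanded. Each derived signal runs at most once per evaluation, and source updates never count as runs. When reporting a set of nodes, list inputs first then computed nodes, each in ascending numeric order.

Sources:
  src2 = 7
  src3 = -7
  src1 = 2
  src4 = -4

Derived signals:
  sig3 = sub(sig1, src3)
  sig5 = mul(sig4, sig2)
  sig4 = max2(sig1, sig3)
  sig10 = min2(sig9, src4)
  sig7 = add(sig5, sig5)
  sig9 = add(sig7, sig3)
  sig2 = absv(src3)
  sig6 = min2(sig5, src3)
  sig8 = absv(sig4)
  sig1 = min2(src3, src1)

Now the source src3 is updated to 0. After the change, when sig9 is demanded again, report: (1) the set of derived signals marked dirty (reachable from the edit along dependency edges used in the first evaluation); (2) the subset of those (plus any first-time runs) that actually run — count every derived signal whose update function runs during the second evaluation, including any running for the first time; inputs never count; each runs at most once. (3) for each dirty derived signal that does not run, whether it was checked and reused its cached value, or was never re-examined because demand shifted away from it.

Marked dirty: sig1, sig2, sig3, sig4, sig5, sig7, sig9.
Derived signals that run: sig1, sig2, sig3, sig4, sig5 — 5 in total.
Checked but reused from cache: sig7, sig9.
Key observation: the cutoff stops propagation at sig7 — its inputs' values are unchanged, so it reuses its cache.

First evaluation (everything demanded from the output):
  sig1 = min2(-7, 2) = -7
  sig2 = absv(-7) = 7
  sig3 = sub(-7, -7) = 0
  sig4 = max2(-7, 0) = 0
  sig5 = mul(0, 7) = 0
  sig7 = add(0, 0) = 0
  sig9 = add(0, 0) = 0

Propagation after the edit:
  sig1: runs — src3 -7->0; result 0.
  sig2: runs — src3 -7->0; result 0.
  sig3: runs — sig1 -7->0; src3 -7->0; result 0 (same value as before).
  sig4: runs — sig1 -7->0; result 0 (same value as before).
  sig5: runs — sig2 7->0; result 0 (same value as before).
  sig7: checked — values it read are unchanged (sig5 unchanged, sig5 unchanged); reused cached 0 without running.
  sig9: checked — values it read are unchanged (sig7 unchanged, sig3 unchanged); reused cached 0 without running.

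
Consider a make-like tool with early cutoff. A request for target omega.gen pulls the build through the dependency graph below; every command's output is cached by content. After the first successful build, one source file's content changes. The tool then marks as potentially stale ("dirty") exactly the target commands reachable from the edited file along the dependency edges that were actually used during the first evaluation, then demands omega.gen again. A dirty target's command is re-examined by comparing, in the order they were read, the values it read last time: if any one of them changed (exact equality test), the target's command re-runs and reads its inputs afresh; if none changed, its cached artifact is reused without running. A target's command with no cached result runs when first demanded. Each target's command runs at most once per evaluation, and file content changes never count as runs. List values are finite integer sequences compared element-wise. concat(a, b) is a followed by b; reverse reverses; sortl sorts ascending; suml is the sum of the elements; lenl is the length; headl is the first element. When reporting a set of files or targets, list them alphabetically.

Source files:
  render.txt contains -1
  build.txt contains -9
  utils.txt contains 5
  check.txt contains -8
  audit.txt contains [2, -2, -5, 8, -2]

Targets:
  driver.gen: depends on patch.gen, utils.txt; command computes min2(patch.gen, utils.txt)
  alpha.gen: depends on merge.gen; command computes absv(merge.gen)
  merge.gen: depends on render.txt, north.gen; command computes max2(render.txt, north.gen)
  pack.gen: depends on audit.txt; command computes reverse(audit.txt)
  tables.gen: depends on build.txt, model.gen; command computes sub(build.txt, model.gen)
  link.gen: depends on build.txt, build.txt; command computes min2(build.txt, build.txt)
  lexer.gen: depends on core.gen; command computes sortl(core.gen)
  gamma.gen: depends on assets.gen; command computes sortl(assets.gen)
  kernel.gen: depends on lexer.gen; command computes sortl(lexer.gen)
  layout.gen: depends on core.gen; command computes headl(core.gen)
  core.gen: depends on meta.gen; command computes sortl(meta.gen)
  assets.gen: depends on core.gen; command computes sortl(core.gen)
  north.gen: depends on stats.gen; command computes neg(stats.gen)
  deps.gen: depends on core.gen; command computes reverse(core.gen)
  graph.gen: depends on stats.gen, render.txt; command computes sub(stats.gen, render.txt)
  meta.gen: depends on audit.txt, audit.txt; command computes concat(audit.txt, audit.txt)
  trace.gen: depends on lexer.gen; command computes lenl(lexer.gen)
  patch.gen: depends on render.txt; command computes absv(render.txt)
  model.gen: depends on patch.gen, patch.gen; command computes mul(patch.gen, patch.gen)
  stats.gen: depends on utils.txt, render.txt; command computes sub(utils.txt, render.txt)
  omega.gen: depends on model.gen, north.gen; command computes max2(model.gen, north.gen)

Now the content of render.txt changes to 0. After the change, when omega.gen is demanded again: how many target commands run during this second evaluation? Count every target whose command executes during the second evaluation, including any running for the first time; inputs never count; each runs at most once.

5 target commands run: model.gen, north.gen, omega.gen, patch.gen, stats.gen.

First demand of the output computes:
  patch.gen = absv(-1) = 1
  model.gen = mul(1, 1) = 1
  stats.gen = sub(5, -1) = 6
  north.gen = neg(6) = -6
  omega.gen = max2(1, -6) = 1

After the edit, cleaning proceeds:
  patch.gen: a read changed (render.txt -1->0) — executes, giving 0.
  model.gen: a read changed (patch.gen 1->0; patch.gen 1->0) — executes, giving 0.
  stats.gen: a read changed (render.txt -1->0) — executes, giving 5.
  north.gen: a read changed (stats.gen 6->5) — executes, giving -5.
  omega.gen: a read changed (model.gen 1->0; north.gen -6->-5) — executes, giving 0.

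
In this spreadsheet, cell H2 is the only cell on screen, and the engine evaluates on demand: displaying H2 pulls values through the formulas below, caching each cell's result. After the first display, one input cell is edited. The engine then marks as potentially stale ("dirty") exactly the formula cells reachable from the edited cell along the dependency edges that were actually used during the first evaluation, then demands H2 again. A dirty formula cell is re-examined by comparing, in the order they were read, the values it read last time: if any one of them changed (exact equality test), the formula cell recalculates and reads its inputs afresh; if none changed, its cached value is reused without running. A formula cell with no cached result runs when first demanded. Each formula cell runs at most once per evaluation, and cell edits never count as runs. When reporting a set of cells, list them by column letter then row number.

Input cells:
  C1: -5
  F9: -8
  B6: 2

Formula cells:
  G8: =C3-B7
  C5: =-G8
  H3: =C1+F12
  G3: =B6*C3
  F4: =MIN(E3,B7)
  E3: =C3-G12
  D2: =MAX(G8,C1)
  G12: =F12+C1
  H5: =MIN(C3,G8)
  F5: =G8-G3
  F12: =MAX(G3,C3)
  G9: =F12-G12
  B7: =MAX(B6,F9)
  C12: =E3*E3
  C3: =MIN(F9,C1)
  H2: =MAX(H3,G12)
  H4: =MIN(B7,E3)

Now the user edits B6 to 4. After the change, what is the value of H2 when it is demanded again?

H2 now evaluates to -13.
The important point: F12 recomputes to an identical value, and the output ends up unchanged.

Initial pass — values computed on the first demand:
  C3 = MIN(-8, -5) = -8
  G3 = 2 * -8 = -16
  F12 = MAX(-16, -8) = -8
  G12 = -8 + -5 = -13
  H3 = -5 + -8 = -13
  H2 = MAX(-13, -13) = -13

Second demand — change propagation:
  G3: re-runs because B6 2->4; new result -32.
  F12: re-runs because G3 -16->-32; new result -8 (unchanged).
  G12: re-examined; everything it read last time is the same (F12 unchanged, C1 unchanged) — cache -13 kept, no run.
  H3: re-examined; everything it read last time is the same (C1 unchanged, F12 unchanged) — cache -13 kept, no run.
  H2: re-examined; everything it read last time is the same (H3 unchanged, G12 unchanged) — cache -13 kept, no run.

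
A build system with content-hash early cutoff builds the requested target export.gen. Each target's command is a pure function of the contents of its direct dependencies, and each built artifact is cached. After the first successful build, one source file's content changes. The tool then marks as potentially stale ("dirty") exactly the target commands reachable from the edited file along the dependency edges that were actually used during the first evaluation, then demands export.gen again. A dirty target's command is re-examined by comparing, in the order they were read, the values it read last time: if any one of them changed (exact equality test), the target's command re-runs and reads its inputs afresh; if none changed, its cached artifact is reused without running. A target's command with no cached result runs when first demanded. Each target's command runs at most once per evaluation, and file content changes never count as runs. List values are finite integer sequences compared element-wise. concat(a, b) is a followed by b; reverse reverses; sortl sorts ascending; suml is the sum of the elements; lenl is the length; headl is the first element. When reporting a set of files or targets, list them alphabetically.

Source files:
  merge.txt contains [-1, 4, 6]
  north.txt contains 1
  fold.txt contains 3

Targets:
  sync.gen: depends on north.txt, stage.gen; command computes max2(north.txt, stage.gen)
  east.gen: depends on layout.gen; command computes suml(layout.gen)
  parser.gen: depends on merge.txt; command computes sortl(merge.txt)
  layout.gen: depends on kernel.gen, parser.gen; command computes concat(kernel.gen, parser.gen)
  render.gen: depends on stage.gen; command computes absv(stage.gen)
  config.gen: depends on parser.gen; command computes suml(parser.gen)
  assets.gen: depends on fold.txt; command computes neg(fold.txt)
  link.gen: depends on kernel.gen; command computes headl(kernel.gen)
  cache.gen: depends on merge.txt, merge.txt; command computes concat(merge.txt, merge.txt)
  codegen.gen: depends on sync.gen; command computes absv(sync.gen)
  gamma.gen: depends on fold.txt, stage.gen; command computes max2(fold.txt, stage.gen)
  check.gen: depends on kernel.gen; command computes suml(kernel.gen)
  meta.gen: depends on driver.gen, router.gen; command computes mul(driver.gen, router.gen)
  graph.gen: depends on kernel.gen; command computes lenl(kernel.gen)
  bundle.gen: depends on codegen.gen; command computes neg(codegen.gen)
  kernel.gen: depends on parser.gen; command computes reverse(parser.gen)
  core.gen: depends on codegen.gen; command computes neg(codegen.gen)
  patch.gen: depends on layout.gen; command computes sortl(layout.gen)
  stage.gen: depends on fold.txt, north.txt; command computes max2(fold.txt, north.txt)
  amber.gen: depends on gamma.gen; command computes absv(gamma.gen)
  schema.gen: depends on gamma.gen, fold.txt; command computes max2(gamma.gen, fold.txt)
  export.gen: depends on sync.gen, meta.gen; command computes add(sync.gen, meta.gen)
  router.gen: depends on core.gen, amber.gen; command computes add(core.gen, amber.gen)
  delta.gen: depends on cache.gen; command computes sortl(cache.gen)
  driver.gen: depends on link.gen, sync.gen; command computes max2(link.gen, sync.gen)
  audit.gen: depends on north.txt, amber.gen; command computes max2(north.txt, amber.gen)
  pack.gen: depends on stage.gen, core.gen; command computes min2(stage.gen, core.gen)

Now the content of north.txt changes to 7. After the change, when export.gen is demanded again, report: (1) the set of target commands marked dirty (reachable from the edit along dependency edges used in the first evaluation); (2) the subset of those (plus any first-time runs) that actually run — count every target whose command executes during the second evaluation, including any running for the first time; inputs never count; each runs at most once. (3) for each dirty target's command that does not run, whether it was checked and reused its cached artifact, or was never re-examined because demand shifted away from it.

First evaluation (everything demanded from the output):
  parser.gen = sortl([-1, 4, 6]) = [-1, 4, 6]
  kernel.gen = reverse([-1, 4, 6]) = [6, 4, -1]
  link.gen = headl([6, 4, -1]) = 6
  stage.gen = max2(3, 1) = 3
  gamma.gen = max2(3, 3) = 3
  amber.gen = absv(3) = 3
  sync.gen = max2(1, 3) = 3
  codegen.gen = absv(3) = 3
  core.gen = neg(3) = -3
  driver.gen = max2(6, 3) = 6
  router.gen = add(-3, 3) = 0
  meta.gen = mul(6, 0) = 0
  export.gen = add(3, 0) = 3

Propagation after the edit:
  stage.gen: runs — north.txt 1->7; result 7.
  gamma.gen: runs — stage.gen 3->7; result 7.
  amber.gen: runs — gamma.gen 3->7; result 7.
  sync.gen: runs — north.txt 1->7; stage.gen 3->7; result 7.
  codegen.gen: runs — sync.gen 3->7; result 7.
  core.gen: runs — codegen.gen 3->7; result -7.
  driver.gen: runs — sync.gen 3->7; result 7.
  router.gen: runs — core.gen -3->-7; amber.gen 3->7; result 0 (same value as before).
  meta.gen: runs — driver.gen 6->7; result 0 (same value as before).
  export.gen: runs — sync.gen 3->7; result 7.

Marked dirty: amber.gen, codegen.gen, core.gen, driver.gen, export.gen, gamma.gen, meta.gen, router.gen, stage.gen, sync.gen.
Target commands that run: amber.gen, codegen.gen, core.gen, driver.gen, export.gen, gamma.gen, meta.gen, router.gen, stage.gen, sync.gen — 10 in total.
Every dirty target's command ran.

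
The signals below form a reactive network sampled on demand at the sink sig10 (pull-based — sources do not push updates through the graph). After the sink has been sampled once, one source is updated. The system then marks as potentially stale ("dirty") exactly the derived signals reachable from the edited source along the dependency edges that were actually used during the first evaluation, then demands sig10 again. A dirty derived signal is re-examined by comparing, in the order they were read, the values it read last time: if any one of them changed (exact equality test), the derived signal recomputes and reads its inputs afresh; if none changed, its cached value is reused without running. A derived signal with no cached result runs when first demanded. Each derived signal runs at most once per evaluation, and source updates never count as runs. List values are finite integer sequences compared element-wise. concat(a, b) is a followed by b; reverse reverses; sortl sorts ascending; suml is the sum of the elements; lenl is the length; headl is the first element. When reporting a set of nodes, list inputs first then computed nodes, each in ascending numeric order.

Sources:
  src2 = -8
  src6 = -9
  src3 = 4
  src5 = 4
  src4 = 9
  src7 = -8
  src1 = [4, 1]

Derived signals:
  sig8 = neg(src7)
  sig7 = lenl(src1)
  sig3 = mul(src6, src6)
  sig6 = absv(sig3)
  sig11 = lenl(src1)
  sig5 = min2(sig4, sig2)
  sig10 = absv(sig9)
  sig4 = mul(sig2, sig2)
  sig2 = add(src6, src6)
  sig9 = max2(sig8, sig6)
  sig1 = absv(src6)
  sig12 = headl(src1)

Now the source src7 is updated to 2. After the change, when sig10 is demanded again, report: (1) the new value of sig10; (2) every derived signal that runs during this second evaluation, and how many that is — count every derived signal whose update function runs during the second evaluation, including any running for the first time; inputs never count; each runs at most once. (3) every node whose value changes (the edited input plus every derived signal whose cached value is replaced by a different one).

Initial pass — values computed on the first demand:
  sig3 = mul(-9, -9) = 81
  sig6 = absv(81) = 81
  sig8 = neg(-8) = 8
  sig9 = max2(8, 81) = 81
  sig10 = absv(81) = 81

Second demand — change propagation:
  sig8: re-runs because src7 -8->2; new result -2.
  sig9: re-runs because sig8 8->-2; new result 81 (unchanged).
  sig10: re-examined; everything it read last time is the same (sig9 unchanged) — cache 81 kept, no run.

The important point: sig9 recomputes to an identical value, and the output ends up unchanged.

sig10 now evaluates to 81.
Run set: sig8, sig9 (2 run).
Changed values: src7, sig8.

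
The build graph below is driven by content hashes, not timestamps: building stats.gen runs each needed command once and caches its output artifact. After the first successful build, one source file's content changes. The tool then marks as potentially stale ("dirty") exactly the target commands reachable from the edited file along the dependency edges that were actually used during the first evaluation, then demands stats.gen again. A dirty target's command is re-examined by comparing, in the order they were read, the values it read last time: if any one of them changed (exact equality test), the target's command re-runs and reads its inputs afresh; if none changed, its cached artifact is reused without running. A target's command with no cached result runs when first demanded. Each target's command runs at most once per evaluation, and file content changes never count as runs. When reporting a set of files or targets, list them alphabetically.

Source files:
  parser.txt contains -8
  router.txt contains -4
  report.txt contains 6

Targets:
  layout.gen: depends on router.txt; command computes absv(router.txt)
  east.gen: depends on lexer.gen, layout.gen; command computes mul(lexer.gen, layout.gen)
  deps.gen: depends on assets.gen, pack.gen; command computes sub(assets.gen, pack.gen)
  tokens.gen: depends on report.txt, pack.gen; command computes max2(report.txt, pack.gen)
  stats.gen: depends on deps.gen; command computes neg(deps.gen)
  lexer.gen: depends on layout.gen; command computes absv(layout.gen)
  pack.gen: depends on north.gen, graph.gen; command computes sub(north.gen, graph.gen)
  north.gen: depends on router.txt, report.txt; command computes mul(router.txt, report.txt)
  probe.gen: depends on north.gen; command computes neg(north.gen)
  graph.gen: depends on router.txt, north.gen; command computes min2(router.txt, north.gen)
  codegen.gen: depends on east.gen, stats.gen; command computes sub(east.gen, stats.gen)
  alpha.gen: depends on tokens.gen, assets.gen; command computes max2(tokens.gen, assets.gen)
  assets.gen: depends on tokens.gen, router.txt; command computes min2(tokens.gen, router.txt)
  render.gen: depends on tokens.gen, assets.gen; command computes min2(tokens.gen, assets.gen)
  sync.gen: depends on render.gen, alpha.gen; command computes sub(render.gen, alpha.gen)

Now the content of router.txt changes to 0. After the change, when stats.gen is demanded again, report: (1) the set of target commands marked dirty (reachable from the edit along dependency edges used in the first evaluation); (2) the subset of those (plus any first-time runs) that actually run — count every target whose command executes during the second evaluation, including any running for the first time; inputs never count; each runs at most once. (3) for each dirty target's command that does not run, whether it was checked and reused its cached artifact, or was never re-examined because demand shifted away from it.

Dirty set: assets.gen, deps.gen, graph.gen, north.gen, pack.gen, stats.gen, tokens.gen.
Run set: assets.gen, deps.gen, graph.gen, north.gen, pack.gen, stats.gen (6 run).
Re-examined without running (cache reused): tokens.gen.
The important point: at tokens.gen every value read last time is unchanged, so the dirty flag clears without a run.

Initial pass — values computed on the first demand:
  north.gen = mul(-4, 6) = -24
  graph.gen = min2(-4, -24) = -24
  pack.gen = sub(-24, -24) = 0
  tokens.gen = max2(6, 0) = 6
  assets.gen = min2(6, -4) = -4
  deps.gen = sub(-4, 0) = -4
  stats.gen = neg(-4) = 4

Second demand — change propagation:
  north.gen: re-runs because router.txt -4->0; new result 0.
  graph.gen: re-runs because router.txt -4->0; north.gen -24->0; new result 0.
  pack.gen: re-runs because north.gen -24->0; graph.gen -24->0; new result 0 (unchanged).
  tokens.gen: re-examined; everything it read last time is the same (report.txt unchanged, pack.gen unchanged) — cache 6 kept, no run.
  assets.gen: re-runs because router.txt -4->0; new result 0.
  deps.gen: re-runs because assets.gen -4->0; new result 0.
  stats.gen: re-runs because deps.gen -4->0; new result 0.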